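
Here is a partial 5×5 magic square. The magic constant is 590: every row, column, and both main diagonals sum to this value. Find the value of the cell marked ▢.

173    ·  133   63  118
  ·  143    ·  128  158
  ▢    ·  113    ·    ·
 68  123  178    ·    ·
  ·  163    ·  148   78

153

The remaining cell in row 1 is (1,2) = 590 − 487 = 103.
Column 2 needs 590; the known cells sum to 532, so (3,2) = 58.
Main diagonal must total 590; the given cells sum to 507, so (4,4) = 83.
Anti-diagonal needs 590; the known cells sum to 482, so (5,1) = 108.
Row 4 must total 590; the given cells sum to 452, so (4,5) = 138.
The remaining cell in row 5 is (5,3) = 590 − 497 = 93.
The remaining cell in column 3 is (2,3) = 590 − 517 = 73.
Column 4 needs 590; the known cells sum to 422, so (3,4) = 168.
The remaining cell in column 5 is (3,5) = 590 − 492 = 98.
Row 2 needs 590; the known cells sum to 502, so (2,1) = 88.
Row 3: 58 + 113 + 168 + 98 + ? = 590, so (3,1) = 153.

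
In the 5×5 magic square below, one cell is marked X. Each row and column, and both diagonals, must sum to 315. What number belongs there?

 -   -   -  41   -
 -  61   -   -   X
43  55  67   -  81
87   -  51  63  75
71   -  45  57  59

From row 3, 315 − (43 + 55 + 67 + 81) gives (3,4) = 69.
Row 4 needs 315; the known cells sum to 276, so (4,2) = 39.
Row 5 must total 315; the given cells sum to 232, so (5,2) = 83.
From column 2, 315 − (61 + 55 + 39 + 83) gives (1,2) = 77.
Using column 4: 41 + 69 + 63 + 57 + ? → (2,4) = 315 − 230 = 85.
Using main diagonal: 61 + 67 + 63 + 59 + ? → (1,1) = 315 − 250 = 65.
Using anti-diagonal: 85 + 67 + 39 + 71 + ? → (1,5) = 315 − 262 = 53.
Row 1 needs 315; the known cells sum to 236, so (1,3) = 79.
Column 1: 65 + 43 + 87 + 71 + ? = 315, so (2,1) = 49.
The remaining cell in column 3 is (2,3) = 315 − 242 = 73.
Column 5 must total 315; the given cells sum to 268, so (2,5) = 47.

47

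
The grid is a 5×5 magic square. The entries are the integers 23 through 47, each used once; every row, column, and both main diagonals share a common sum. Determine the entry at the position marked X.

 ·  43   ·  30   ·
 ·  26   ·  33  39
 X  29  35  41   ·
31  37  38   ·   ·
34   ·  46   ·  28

The entries are 23 through 47, which sum to 875, so each line sums to 875/5 = 175.
From column 2, 175 − (43 + 26 + 29 + 37) gives (5,2) = 40.
Anti-diagonal needs 175; the known cells sum to 139, so (1,5) = 36.
The remaining cell in row 5 is (5,4) = 175 − 148 = 27.
Using column 4: 30 + 33 + 41 + 27 + ? → (4,4) = 175 − 131 = 44.
Main diagonal: 26 + 35 + 44 + 28 + ? = 175, so (1,1) = 42.
From row 1, 175 − (42 + 43 + 30 + 36) gives (1,3) = 24.
The remaining cell in row 4 is (4,5) = 175 − 150 = 25.
Column 3 needs 175; the known cells sum to 143, so (2,3) = 32.
The remaining cell in column 5 is (3,5) = 175 − 128 = 47.
Row 2 must total 175; the given cells sum to 130, so (2,1) = 45.
From row 3, 175 − (29 + 35 + 41 + 47) gives (3,1) = 23.

23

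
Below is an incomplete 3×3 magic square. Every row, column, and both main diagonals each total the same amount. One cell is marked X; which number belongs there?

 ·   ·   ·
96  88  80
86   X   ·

84

Row 2 is complete and sums to 264; that is the magic constant.
Column 1 needs 264; the known cells sum to 182, so (1,1) = 82.
Main diagonal must total 264; the given cells sum to 170, so (3,3) = 94.
Anti-diagonal must total 264; the given cells sum to 174, so (1,3) = 90.
The remaining cell in row 1 is (1,2) = 264 − 172 = 92.
From row 3, 264 − (86 + 94) gives (3,2) = 84.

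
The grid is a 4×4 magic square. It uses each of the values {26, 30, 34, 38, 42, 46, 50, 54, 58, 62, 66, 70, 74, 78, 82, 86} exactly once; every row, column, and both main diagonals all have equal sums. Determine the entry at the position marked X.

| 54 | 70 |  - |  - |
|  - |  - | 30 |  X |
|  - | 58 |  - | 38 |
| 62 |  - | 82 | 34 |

The 16 entries sum to 896, so each line sums to 896/4 = 224.
Using row 4: 62 + 82 + 34 + ? → (4,2) = 224 − 178 = 46.
Column 2: 70 + 58 + 46 + ? = 224, so (2,2) = 50.
The remaining cell in main diagonal is (3,3) = 224 − 138 = 86.
The remaining cell in anti-diagonal is (1,4) = 224 − 150 = 74.
The remaining cell in row 1 is (1,3) = 224 − 198 = 26.
Row 3 must total 224; the given cells sum to 182, so (3,1) = 42.
Using column 1: 54 + 42 + 62 + ? → (2,1) = 224 − 158 = 66.
Column 4 needs 224; the known cells sum to 146, so (2,4) = 78.

78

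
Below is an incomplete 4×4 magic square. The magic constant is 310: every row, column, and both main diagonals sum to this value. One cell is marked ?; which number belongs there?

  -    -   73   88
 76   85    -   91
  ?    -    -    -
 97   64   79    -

82

The remaining cell in row 2 is (2,3) = 310 − 252 = 58.
Row 4: 97 + 64 + 79 + ? = 310, so (4,4) = 70.
From column 3, 310 − (73 + 58 + 79) gives (3,3) = 100.
Column 4: 88 + 91 + 70 + ? = 310, so (3,4) = 61.
The remaining cell in main diagonal is (1,1) = 310 − 255 = 55.
Anti-diagonal: 88 + 58 + 97 + ? = 310, so (3,2) = 67.
Row 1 must total 310; the given cells sum to 216, so (1,2) = 94.
Row 3 must total 310; the given cells sum to 228, so (3,1) = 82.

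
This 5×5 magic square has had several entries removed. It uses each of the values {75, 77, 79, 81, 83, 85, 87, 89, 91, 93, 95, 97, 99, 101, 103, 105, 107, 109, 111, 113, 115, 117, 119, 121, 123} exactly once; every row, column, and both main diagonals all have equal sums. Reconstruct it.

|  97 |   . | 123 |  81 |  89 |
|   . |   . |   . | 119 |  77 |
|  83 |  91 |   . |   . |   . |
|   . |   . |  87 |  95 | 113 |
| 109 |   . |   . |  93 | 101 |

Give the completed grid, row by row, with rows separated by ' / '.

The 25 entries sum to 2475, so each line sums to 2475/5 = 495.
From row 1, 495 − (97 + 123 + 81 + 89) gives (1,2) = 105.
Column 4 needs 495; the known cells sum to 388, so (3,4) = 107.
The remaining cell in column 5 is (3,5) = 495 − 380 = 115.
Row 3 needs 495; the known cells sum to 396, so (3,3) = 99.
Using main diagonal: 97 + 99 + 95 + 101 + ? → (2,2) = 495 − 392 = 103.
From anti-diagonal, 495 − (89 + 119 + 99 + 109) gives (4,2) = 79.
The remaining cell in row 4 is (4,1) = 495 − 374 = 121.
Using column 1: 97 + 83 + 121 + 109 + ? → (2,1) = 495 − 410 = 85.
Column 2 needs 495; the known cells sum to 378, so (5,2) = 117.
Row 2 must total 495; the given cells sum to 384, so (2,3) = 111.
Row 5 needs 495; the known cells sum to 420, so (5,3) = 75.

97 105 123 81 89 / 85 103 111 119 77 / 83 91 99 107 115 / 121 79 87 95 113 / 109 117 75 93 101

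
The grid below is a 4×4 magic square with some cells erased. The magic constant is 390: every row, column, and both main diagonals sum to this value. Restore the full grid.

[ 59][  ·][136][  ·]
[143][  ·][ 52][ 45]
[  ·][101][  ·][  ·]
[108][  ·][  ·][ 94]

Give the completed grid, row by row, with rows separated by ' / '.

59 66 136 129 / 143 150 52 45 / 80 101 87 122 / 108 73 115 94

Row 2 needs 390; the known cells sum to 240, so (2,2) = 150.
Using column 1: 59 + 143 + 108 + ? → (3,1) = 390 − 310 = 80.
Main diagonal: 59 + 150 + 94 + ? = 390, so (3,3) = 87.
Anti-diagonal must total 390; the given cells sum to 261, so (1,4) = 129.
Using row 1: 59 + 136 + 129 + ? → (1,2) = 390 − 324 = 66.
Row 3: 80 + 101 + 87 + ? = 390, so (3,4) = 122.
The remaining cell in column 2 is (4,2) = 390 − 317 = 73.
The remaining cell in column 3 is (4,3) = 390 − 275 = 115.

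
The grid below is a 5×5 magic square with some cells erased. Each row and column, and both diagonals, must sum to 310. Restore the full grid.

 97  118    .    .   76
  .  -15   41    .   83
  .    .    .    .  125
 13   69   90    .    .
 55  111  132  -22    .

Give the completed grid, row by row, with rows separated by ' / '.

Row 5: 55 + 111 + 132 + (-22) + ? = 310, so (5,5) = 34.
Column 2 must total 310; the given cells sum to 283, so (3,2) = 27.
From column 5, 310 − (76 + 83 + 125 + 34) gives (4,5) = -8.
Row 4: 13 + 69 + 90 + (-8) + ? = 310, so (4,4) = 146.
Main diagonal needs 310; the known cells sum to 262, so (3,3) = 48.
From anti-diagonal, 310 − (76 + 48 + 69 + 55) gives (2,4) = 62.
Row 2 needs 310; the known cells sum to 171, so (2,1) = 139.
Column 1 must total 310; the given cells sum to 304, so (3,1) = 6.
Column 3 must total 310; the given cells sum to 311, so (1,3) = -1.
From row 1, 310 − (97 + 118 + (-1) + 76) gives (1,4) = 20.
Row 3 must total 310; the given cells sum to 206, so (3,4) = 104.

97 118 -1 20 76 / 139 -15 41 62 83 / 6 27 48 104 125 / 13 69 90 146 -8 / 55 111 132 -22 34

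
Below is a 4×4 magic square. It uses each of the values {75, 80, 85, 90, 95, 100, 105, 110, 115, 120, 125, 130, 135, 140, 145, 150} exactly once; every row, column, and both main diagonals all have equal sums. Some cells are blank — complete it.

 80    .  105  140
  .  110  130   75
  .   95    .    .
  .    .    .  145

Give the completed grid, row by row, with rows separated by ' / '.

80 125 105 140 / 135 110 130 75 / 150 95 115 90 / 85 120 100 145

The 16 entries sum to 1800, so each line sums to 1800/4 = 450.
Row 1 needs 450; the known cells sum to 325, so (1,2) = 125.
The remaining cell in row 2 is (2,1) = 450 − 315 = 135.
Using column 2: 125 + 110 + 95 + ? → (4,2) = 450 − 330 = 120.
Column 4: 140 + 75 + 145 + ? = 450, so (3,4) = 90.
From main diagonal, 450 − (80 + 110 + 145) gives (3,3) = 115.
Using anti-diagonal: 140 + 130 + 95 + ? → (4,1) = 450 − 365 = 85.
The remaining cell in row 3 is (3,1) = 450 − 300 = 150.
Row 4: 85 + 120 + 145 + ? = 450, so (4,3) = 100.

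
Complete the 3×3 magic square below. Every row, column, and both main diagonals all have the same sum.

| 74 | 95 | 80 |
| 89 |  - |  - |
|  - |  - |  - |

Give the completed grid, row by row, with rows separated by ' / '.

74 95 80 / 89 83 77 / 86 71 92

Row 1 is already complete: 74 + 95 + 80 = 249, so that is the magic constant.
Column 1: 74 + 89 + ? = 249, so (3,1) = 86.
From anti-diagonal, 249 − (80 + 86) gives (2,2) = 83.
Row 2 needs 249; the known cells sum to 172, so (2,3) = 77.
The remaining cell in column 2 is (3,2) = 249 − 178 = 71.
Column 3 needs 249; the known cells sum to 157, so (3,3) = 92.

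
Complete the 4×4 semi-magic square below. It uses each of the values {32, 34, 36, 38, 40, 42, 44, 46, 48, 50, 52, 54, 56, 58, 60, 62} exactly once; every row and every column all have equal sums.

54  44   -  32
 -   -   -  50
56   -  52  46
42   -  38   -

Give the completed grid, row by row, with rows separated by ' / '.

The 16 entries sum to 752, so each line sums to 752/4 = 188.
Row 1 needs 188; the known cells sum to 130, so (1,3) = 58.
From row 3, 188 − (56 + 52 + 46) gives (3,2) = 34.
Column 1 needs 188; the known cells sum to 152, so (2,1) = 36.
Column 3 must total 188; the given cells sum to 148, so (2,3) = 40.
Column 4: 32 + 50 + 46 + ? = 188, so (4,4) = 60.
Row 2 must total 188; the given cells sum to 126, so (2,2) = 62.
Row 4 must total 188; the given cells sum to 140, so (4,2) = 48.

54 44 58 32 / 36 62 40 50 / 56 34 52 46 / 42 48 38 60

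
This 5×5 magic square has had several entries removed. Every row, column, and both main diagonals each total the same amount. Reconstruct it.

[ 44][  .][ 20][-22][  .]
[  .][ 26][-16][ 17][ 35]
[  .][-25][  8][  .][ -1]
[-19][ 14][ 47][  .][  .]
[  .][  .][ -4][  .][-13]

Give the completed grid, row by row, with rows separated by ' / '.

Column 3 is already complete: 20 + -16 + 8 + 47 + -4 = 55, so that is the magic constant.
Row 2 must total 55; the given cells sum to 62, so (2,1) = -7.
Main diagonal: 44 + 26 + 8 + (-13) + ? = 55, so (4,4) = -10.
From row 4, 55 − (-19 + 14 + 47 + (-10)) gives (4,5) = 23.
The remaining cell in column 5 is (1,5) = 55 − 44 = 11.
From anti-diagonal, 55 − (11 + 17 + 8 + 14) gives (5,1) = 5.
Row 1 needs 55; the known cells sum to 53, so (1,2) = 2.
Using column 1: 44 + (-7) + (-19) + 5 + ? → (3,1) = 55 − 23 = 32.
Column 2 needs 55; the known cells sum to 17, so (5,2) = 38.
From row 3, 55 − (32 + (-25) + 8 + (-1)) gives (3,4) = 41.
Row 5 needs 55; the known cells sum to 26, so (5,4) = 29.

44 2 20 -22 11 / -7 26 -16 17 35 / 32 -25 8 41 -1 / -19 14 47 -10 23 / 5 38 -4 29 -13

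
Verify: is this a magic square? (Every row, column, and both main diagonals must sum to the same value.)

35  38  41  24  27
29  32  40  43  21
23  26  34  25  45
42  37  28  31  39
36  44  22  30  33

Row 1: 35 + 38 + 41 + 24 + 27 = 165.
Row 2: 29 + 32 + 40 + 43 + 21 = 165.
Row 3: 23 + 26 + 34 + 25 + 45 = 153.
Row 4: 42 + 37 + 28 + 31 + 39 = 177.
Row 5: 36 + 44 + 22 + 30 + 33 = 165.
Column 1: 35 + 29 + 23 + 42 + 36 = 165.
Column 2: 38 + 32 + 26 + 37 + 44 = 177.
Column 3: 41 + 40 + 34 + 28 + 22 = 165.
Column 4: 24 + 43 + 25 + 31 + 30 = 153.
Column 5: 27 + 21 + 45 + 39 + 33 = 165.
Main diagonal: 35 + 32 + 34 + 31 + 33 = 165.
Anti-diagonal: 27 + 43 + 34 + 37 + 36 = 177.

No — main diagonal sums to 165 but row 3 sums to 153.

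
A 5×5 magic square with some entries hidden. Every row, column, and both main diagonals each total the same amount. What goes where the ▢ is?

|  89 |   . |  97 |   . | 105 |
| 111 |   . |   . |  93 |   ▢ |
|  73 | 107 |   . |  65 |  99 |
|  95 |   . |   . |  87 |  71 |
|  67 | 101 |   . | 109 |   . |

Column 1 is complete and sums to 435; that is the magic constant.
The remaining cell in row 3 is (3,3) = 435 − 344 = 91.
The remaining cell in column 4 is (1,4) = 435 − 354 = 81.
Anti-diagonal: 105 + 93 + 91 + 67 + ? = 435, so (4,2) = 79.
From row 1, 435 − (89 + 97 + 81 + 105) gives (1,2) = 63.
Row 4 needs 435; the known cells sum to 332, so (4,3) = 103.
The remaining cell in column 2 is (2,2) = 435 − 350 = 85.
Main diagonal must total 435; the given cells sum to 352, so (5,5) = 83.
Row 5 must total 435; the given cells sum to 360, so (5,3) = 75.
The remaining cell in column 3 is (2,3) = 435 − 366 = 69.
Column 5 must total 435; the given cells sum to 358, so (2,5) = 77.

77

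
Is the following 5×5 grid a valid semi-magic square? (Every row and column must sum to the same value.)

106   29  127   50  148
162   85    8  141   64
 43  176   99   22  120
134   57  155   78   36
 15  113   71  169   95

No — row 5 sums to 463 but row 4 sums to 460.

Row 1: 106 + 29 + 127 + 50 + 148 = 460.
Row 2: 162 + 85 + 8 + 141 + 64 = 460.
Row 3: 43 + 176 + 99 + 22 + 120 = 460.
Row 4: 134 + 57 + 155 + 78 + 36 = 460.
Row 5: 15 + 113 + 71 + 169 + 95 = 463.
Column 1: 106 + 162 + 43 + 134 + 15 = 460.
Column 2: 29 + 85 + 176 + 57 + 113 = 460.
Column 3: 127 + 8 + 99 + 155 + 71 = 460.
Column 4: 50 + 141 + 22 + 78 + 169 = 460.
Column 5: 148 + 64 + 120 + 36 + 95 = 463.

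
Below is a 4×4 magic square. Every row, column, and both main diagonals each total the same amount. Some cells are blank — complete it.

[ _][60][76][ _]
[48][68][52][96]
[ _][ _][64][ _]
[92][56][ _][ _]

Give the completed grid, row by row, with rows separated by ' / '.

88 60 76 40 / 48 68 52 96 / 36 80 64 84 / 92 56 72 44

Row 2 is already complete: 48 + 68 + 52 + 96 = 264, so that is the magic constant.
The remaining cell in column 2 is (3,2) = 264 − 184 = 80.
Column 3 needs 264; the known cells sum to 192, so (4,3) = 72.
From anti-diagonal, 264 − (52 + 80 + 92) gives (1,4) = 40.
The remaining cell in row 1 is (1,1) = 264 − 176 = 88.
Row 4: 92 + 56 + 72 + ? = 264, so (4,4) = 44.
From column 1, 264 − (88 + 48 + 92) gives (3,1) = 36.
Column 4 needs 264; the known cells sum to 180, so (3,4) = 84.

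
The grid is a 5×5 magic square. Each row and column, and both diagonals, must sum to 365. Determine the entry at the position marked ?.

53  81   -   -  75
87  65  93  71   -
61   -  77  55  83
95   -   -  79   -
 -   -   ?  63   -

Row 2 needs 365; the known cells sum to 316, so (2,5) = 49.
Row 3 needs 365; the known cells sum to 276, so (3,2) = 89.
Column 1: 53 + 87 + 61 + 95 + ? = 365, so (5,1) = 69.
Using column 4: 71 + 55 + 79 + 63 + ? → (1,4) = 365 − 268 = 97.
From main diagonal, 365 − (53 + 65 + 77 + 79) gives (5,5) = 91.
Anti-diagonal: 75 + 71 + 77 + 69 + ? = 365, so (4,2) = 73.
The remaining cell in row 1 is (1,3) = 365 − 306 = 59.
Column 2 must total 365; the given cells sum to 308, so (5,2) = 57.
Using column 5: 75 + 49 + 83 + 91 + ? → (4,5) = 365 − 298 = 67.
Row 4 needs 365; the known cells sum to 314, so (4,3) = 51.
Using row 5: 69 + 57 + 63 + 91 + ? → (5,3) = 365 − 280 = 85.

85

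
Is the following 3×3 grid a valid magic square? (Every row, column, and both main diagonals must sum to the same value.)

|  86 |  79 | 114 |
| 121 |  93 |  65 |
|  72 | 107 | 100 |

Yes

Row 1: 86 + 79 + 114 = 279.
Row 2: 121 + 93 + 65 = 279.
Row 3: 72 + 107 + 100 = 279.
Column 1: 86 + 121 + 72 = 279.
Column 2: 79 + 93 + 107 = 279.
Column 3: 114 + 65 + 100 = 279.
Main diagonal: 86 + 93 + 100 = 279.
Anti-diagonal: 114 + 93 + 72 = 279.
All lines sum to 279.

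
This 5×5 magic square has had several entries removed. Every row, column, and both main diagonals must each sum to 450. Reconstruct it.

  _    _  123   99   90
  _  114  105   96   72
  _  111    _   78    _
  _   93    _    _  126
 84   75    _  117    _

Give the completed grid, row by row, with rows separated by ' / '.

Using row 2: 114 + 105 + 96 + 72 + ? → (2,1) = 450 − 387 = 63.
Using column 2: 114 + 111 + 93 + 75 + ? → (1,2) = 450 − 393 = 57.
Column 4: 99 + 96 + 78 + 117 + ? = 450, so (4,4) = 60.
The remaining cell in anti-diagonal is (3,3) = 450 − 363 = 87.
The remaining cell in row 1 is (1,1) = 450 − 369 = 81.
From main diagonal, 450 − (81 + 114 + 87 + 60) gives (5,5) = 108.
Row 5 must total 450; the given cells sum to 384, so (5,3) = 66.
The remaining cell in column 3 is (4,3) = 450 − 381 = 69.
Column 5 must total 450; the given cells sum to 396, so (3,5) = 54.
Row 3: 111 + 87 + 78 + 54 + ? = 450, so (3,1) = 120.
From row 4, 450 − (93 + 69 + 60 + 126) gives (4,1) = 102.

81 57 123 99 90 / 63 114 105 96 72 / 120 111 87 78 54 / 102 93 69 60 126 / 84 75 66 117 108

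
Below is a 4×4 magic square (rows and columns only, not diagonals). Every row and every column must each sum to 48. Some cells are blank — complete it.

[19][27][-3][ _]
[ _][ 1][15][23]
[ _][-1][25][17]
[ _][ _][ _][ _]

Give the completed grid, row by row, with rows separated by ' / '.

19 27 -3 5 / 9 1 15 23 / 7 -1 25 17 / 13 21 11 3

Row 1 needs 48; the known cells sum to 43, so (1,4) = 5.
Using row 2: 1 + 15 + 23 + ? → (2,1) = 48 − 39 = 9.
From row 3, 48 − (-1 + 25 + 17) gives (3,1) = 7.
The remaining cell in column 1 is (4,1) = 48 − 35 = 13.
Column 2 needs 48; the known cells sum to 27, so (4,2) = 21.
From column 3, 48 − (-3 + 15 + 25) gives (4,3) = 11.
The remaining cell in column 4 is (4,4) = 48 − 45 = 3.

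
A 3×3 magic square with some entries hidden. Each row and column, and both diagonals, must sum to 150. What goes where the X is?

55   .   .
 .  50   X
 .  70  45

40

The remaining cell in row 3 is (3,1) = 150 − 115 = 35.
Column 1 must total 150; the given cells sum to 90, so (2,1) = 60.
Using column 2: 50 + 70 + ? → (1,2) = 150 − 120 = 30.
Using anti-diagonal: 50 + 35 + ? → (1,3) = 150 − 85 = 65.
Using row 2: 60 + 50 + ? → (2,3) = 150 − 110 = 40.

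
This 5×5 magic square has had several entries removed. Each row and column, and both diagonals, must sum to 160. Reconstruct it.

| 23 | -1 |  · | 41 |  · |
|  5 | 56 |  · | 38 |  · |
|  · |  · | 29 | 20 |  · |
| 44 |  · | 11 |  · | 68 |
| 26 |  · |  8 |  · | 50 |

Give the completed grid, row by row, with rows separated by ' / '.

23 -1 65 41 32 / 5 56 47 38 14 / 62 53 29 20 -4 / 44 35 11 2 68 / 26 17 8 59 50

Column 1: 23 + 5 + 44 + 26 + ? = 160, so (3,1) = 62.
From main diagonal, 160 − (23 + 56 + 29 + 50) gives (4,4) = 2.
Using row 4: 44 + 11 + 2 + 68 + ? → (4,2) = 160 − 125 = 35.
Column 4: 41 + 38 + 20 + 2 + ? = 160, so (5,4) = 59.
Using anti-diagonal: 38 + 29 + 35 + 26 + ? → (1,5) = 160 − 128 = 32.
Using row 1: 23 + (-1) + 41 + 32 + ? → (1,3) = 160 − 95 = 65.
Row 5 must total 160; the given cells sum to 143, so (5,2) = 17.
Using column 2: -1 + 56 + 35 + 17 + ? → (3,2) = 160 − 107 = 53.
Using column 3: 65 + 29 + 11 + 8 + ? → (2,3) = 160 − 113 = 47.
From row 2, 160 − (5 + 56 + 47 + 38) gives (2,5) = 14.
Row 3 needs 160; the known cells sum to 164, so (3,5) = -4.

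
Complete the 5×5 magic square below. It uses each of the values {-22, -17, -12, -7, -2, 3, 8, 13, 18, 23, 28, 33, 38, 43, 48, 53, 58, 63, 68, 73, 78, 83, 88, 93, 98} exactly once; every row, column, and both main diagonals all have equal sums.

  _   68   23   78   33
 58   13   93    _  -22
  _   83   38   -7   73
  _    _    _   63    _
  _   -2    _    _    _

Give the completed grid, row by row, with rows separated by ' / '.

The 25 entries sum to 950, so each line sums to 950/5 = 190.
Row 1 must total 190; the given cells sum to 202, so (1,1) = -12.
From row 2, 190 − (58 + 13 + 93 + (-22)) gives (2,4) = 48.
The remaining cell in row 3 is (3,1) = 190 − 187 = 3.
Column 2 needs 190; the known cells sum to 162, so (4,2) = 28.
From column 4, 190 − (78 + 48 + (-7) + 63) gives (5,4) = 8.
Main diagonal needs 190; the known cells sum to 102, so (5,5) = 88.
Anti-diagonal: 33 + 48 + 38 + 28 + ? = 190, so (5,1) = 43.
The remaining cell in row 5 is (5,3) = 190 − 137 = 53.
The remaining cell in column 1 is (4,1) = 190 − 92 = 98.
Using column 3: 23 + 93 + 38 + 53 + ? → (4,3) = 190 − 207 = -17.
From column 5, 190 − (33 + (-22) + 73 + 88) gives (4,5) = 18.

-12 68 23 78 33 / 58 13 93 48 -22 / 3 83 38 -7 73 / 98 28 -17 63 18 / 43 -2 53 8 88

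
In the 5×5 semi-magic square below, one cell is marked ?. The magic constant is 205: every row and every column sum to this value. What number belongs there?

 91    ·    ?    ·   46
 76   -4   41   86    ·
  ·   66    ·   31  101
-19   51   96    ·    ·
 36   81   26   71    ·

56

Row 2 must total 205; the given cells sum to 199, so (2,5) = 6.
Row 5 needs 205; the known cells sum to 214, so (5,5) = -9.
From column 1, 205 − (91 + 76 + (-19) + 36) gives (3,1) = 21.
From column 2, 205 − (-4 + 66 + 51 + 81) gives (1,2) = 11.
From column 5, 205 − (46 + 6 + 101 + (-9)) gives (4,5) = 61.
Using row 3: 21 + 66 + 31 + 101 + ? → (3,3) = 205 − 219 = -14.
Using row 4: -19 + 51 + 96 + 61 + ? → (4,4) = 205 − 189 = 16.
From column 3, 205 − (41 + (-14) + 96 + 26) gives (1,3) = 56.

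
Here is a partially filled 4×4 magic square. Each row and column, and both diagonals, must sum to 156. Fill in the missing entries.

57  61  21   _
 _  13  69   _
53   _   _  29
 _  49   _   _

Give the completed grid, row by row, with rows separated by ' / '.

Row 1 must total 156; the given cells sum to 139, so (1,4) = 17.
Column 2: 61 + 13 + 49 + ? = 156, so (3,2) = 33.
Anti-diagonal: 17 + 69 + 33 + ? = 156, so (4,1) = 37.
From row 3, 156 − (53 + 33 + 29) gives (3,3) = 41.
Column 1: 57 + 53 + 37 + ? = 156, so (2,1) = 9.
Using column 3: 21 + 69 + 41 + ? → (4,3) = 156 − 131 = 25.
Main diagonal must total 156; the given cells sum to 111, so (4,4) = 45.
Row 2 needs 156; the known cells sum to 91, so (2,4) = 65.

57 61 21 17 / 9 13 69 65 / 53 33 41 29 / 37 49 25 45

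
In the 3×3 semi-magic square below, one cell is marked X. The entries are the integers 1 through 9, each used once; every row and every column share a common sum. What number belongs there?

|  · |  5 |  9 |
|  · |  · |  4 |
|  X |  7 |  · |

The entries are 1 through 9, which sum to 45, so each line sums to 45/3 = 15.
Row 1 needs 15; the known cells sum to 14, so (1,1) = 1.
Column 2 needs 15; the known cells sum to 12, so (2,2) = 3.
From column 3, 15 − (9 + 4) gives (3,3) = 2.
Using row 2: 3 + 4 + ? → (2,1) = 15 − 7 = 8.
Row 3 needs 15; the known cells sum to 9, so (3,1) = 6.

6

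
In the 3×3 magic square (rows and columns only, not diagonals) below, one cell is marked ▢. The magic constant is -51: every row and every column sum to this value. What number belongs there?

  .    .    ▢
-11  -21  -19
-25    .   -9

-23

Row 3 needs -51; the known cells sum to -34, so (3,2) = -17.
Using column 1: -11 + (-25) + ? → (1,1) = -51 − (-36) = -15.
Using column 2: -21 + (-17) + ? → (1,2) = -51 − (-38) = -13.
Using column 3: -19 + (-9) + ? → (1,3) = -51 − (-28) = -23.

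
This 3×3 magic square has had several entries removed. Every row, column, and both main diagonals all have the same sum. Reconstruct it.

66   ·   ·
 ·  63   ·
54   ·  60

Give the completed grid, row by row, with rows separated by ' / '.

Main diagonal is already complete: 66 + 63 + 60 = 189, so that is the magic constant.
Row 3 must total 189; the given cells sum to 114, so (3,2) = 75.
Column 1 needs 189; the known cells sum to 120, so (2,1) = 69.
From column 2, 189 − (63 + 75) gives (1,2) = 51.
Anti-diagonal needs 189; the known cells sum to 117, so (1,3) = 72.
From row 2, 189 − (69 + 63) gives (2,3) = 57.

66 51 72 / 69 63 57 / 54 75 60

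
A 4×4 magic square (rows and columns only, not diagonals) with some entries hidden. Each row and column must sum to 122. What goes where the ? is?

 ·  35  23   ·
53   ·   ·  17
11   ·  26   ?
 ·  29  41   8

Using row 4: 29 + 41 + 8 + ? → (4,1) = 122 − 78 = 44.
From column 1, 122 − (53 + 11 + 44) gives (1,1) = 14.
Using column 3: 23 + 26 + 41 + ? → (2,3) = 122 − 90 = 32.
The remaining cell in row 1 is (1,4) = 122 − 72 = 50.
The remaining cell in row 2 is (2,2) = 122 − 102 = 20.
Column 2 must total 122; the given cells sum to 84, so (3,2) = 38.
Column 4 must total 122; the given cells sum to 75, so (3,4) = 47.

47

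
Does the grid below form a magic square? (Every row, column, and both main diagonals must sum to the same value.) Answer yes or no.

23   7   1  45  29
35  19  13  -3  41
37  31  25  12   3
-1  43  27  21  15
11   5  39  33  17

No — column 4 sums to 108 but main diagonal sums to 105.

Row 1: 23 + 7 + 1 + 45 + 29 = 105.
Row 2: 35 + 19 + 13 + (-3) + 41 = 105.
Row 3: 37 + 31 + 25 + 12 + 3 = 108.
Row 4: -1 + 43 + 27 + 21 + 15 = 105.
Row 5: 11 + 5 + 39 + 33 + 17 = 105.
Column 1: 23 + 35 + 37 + (-1) + 11 = 105.
Column 2: 7 + 19 + 31 + 43 + 5 = 105.
Column 3: 1 + 13 + 25 + 27 + 39 = 105.
Column 4: 45 + (-3) + 12 + 21 + 33 = 108.
Column 5: 29 + 41 + 3 + 15 + 17 = 105.
Main diagonal: 23 + 19 + 25 + 21 + 17 = 105.
Anti-diagonal: 29 + (-3) + 25 + 43 + 11 = 105.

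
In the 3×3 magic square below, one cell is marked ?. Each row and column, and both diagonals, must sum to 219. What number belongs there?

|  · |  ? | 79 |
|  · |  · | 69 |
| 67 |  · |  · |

65

The remaining cell in column 3 is (3,3) = 219 − 148 = 71.
Anti-diagonal needs 219; the known cells sum to 146, so (2,2) = 73.
The remaining cell in row 2 is (2,1) = 219 − 142 = 77.
Using row 3: 67 + 71 + ? → (3,2) = 219 − 138 = 81.
Column 1 must total 219; the given cells sum to 144, so (1,1) = 75.
Column 2 must total 219; the given cells sum to 154, so (1,2) = 65.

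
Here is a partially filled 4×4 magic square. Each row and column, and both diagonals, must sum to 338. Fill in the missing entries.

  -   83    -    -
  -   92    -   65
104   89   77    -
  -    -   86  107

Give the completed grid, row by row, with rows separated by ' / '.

62 83 95 98 / 101 92 80 65 / 104 89 77 68 / 71 74 86 107

Row 3 needs 338; the known cells sum to 270, so (3,4) = 68.
Column 2 needs 338; the known cells sum to 264, so (4,2) = 74.
The remaining cell in column 4 is (1,4) = 338 − 240 = 98.
From main diagonal, 338 − (92 + 77 + 107) gives (1,1) = 62.
From row 1, 338 − (62 + 83 + 98) gives (1,3) = 95.
Row 4 needs 338; the known cells sum to 267, so (4,1) = 71.
Column 1 must total 338; the given cells sum to 237, so (2,1) = 101.
Using column 3: 95 + 77 + 86 + ? → (2,3) = 338 − 258 = 80.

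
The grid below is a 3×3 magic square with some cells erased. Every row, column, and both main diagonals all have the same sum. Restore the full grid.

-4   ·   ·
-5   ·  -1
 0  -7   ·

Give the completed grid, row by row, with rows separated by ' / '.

-4 1 -6 / -5 -3 -1 / 0 -7 -2

Column 1 is already complete: -4 + -5 + 0 = -9, so that is the magic constant.
Using row 2: -5 + (-1) + ? → (2,2) = -9 − (-6) = -3.
Row 3 needs -9; the known cells sum to -7, so (3,3) = -2.
Column 2 needs -9; the known cells sum to -10, so (1,2) = 1.
Using column 3: -1 + (-2) + ? → (1,3) = -9 − (-3) = -6.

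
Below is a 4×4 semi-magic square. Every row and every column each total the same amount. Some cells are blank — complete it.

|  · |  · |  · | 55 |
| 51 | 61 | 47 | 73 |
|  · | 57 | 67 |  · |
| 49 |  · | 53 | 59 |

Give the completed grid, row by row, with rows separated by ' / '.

69 43 65 55 / 51 61 47 73 / 63 57 67 45 / 49 71 53 59

Row 2 is already complete: 51 + 61 + 47 + 73 = 232, so that is the magic constant.
From row 4, 232 − (49 + 53 + 59) gives (4,2) = 71.
Column 2 must total 232; the given cells sum to 189, so (1,2) = 43.
Column 3: 47 + 67 + 53 + ? = 232, so (1,3) = 65.
Using column 4: 55 + 73 + 59 + ? → (3,4) = 232 − 187 = 45.
Row 1 must total 232; the given cells sum to 163, so (1,1) = 69.
From row 3, 232 − (57 + 67 + 45) gives (3,1) = 63.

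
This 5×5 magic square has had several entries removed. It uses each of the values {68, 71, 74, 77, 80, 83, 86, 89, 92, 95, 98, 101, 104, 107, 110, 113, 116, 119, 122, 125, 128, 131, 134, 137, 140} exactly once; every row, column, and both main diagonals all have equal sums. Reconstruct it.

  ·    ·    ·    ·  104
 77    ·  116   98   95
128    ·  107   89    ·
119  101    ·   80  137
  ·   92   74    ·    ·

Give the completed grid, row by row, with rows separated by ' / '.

86 68 140 122 104 / 77 134 116 98 95 / 128 125 107 89 71 / 119 101 83 80 137 / 110 92 74 131 113

The 25 entries sum to 2600, so each line sums to 2600/5 = 520.
From row 2, 520 − (77 + 116 + 98 + 95) gives (2,2) = 134.
Row 4 needs 520; the known cells sum to 437, so (4,3) = 83.
The remaining cell in column 3 is (1,3) = 520 − 380 = 140.
Anti-diagonal: 104 + 98 + 107 + 101 + ? = 520, so (5,1) = 110.
The remaining cell in column 1 is (1,1) = 520 − 434 = 86.
Main diagonal needs 520; the known cells sum to 407, so (5,5) = 113.
From row 5, 520 − (110 + 92 + 74 + 113) gives (5,4) = 131.
Column 4: 98 + 89 + 80 + 131 + ? = 520, so (1,4) = 122.
Column 5 must total 520; the given cells sum to 449, so (3,5) = 71.
From row 1, 520 − (86 + 140 + 122 + 104) gives (1,2) = 68.
Row 3 needs 520; the known cells sum to 395, so (3,2) = 125.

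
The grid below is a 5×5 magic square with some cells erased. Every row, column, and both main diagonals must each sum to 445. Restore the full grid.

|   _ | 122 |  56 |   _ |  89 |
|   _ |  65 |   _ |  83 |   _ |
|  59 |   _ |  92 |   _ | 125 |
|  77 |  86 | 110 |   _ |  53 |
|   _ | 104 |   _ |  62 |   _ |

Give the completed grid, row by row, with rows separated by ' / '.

Row 4: 77 + 86 + 110 + 53 + ? = 445, so (4,4) = 119.
From column 2, 445 − (122 + 65 + 86 + 104) gives (3,2) = 68.
Anti-diagonal: 89 + 83 + 92 + 86 + ? = 445, so (5,1) = 95.
Row 3 must total 445; the given cells sum to 344, so (3,4) = 101.
Column 4 must total 445; the given cells sum to 365, so (1,4) = 80.
The remaining cell in row 1 is (1,1) = 445 − 347 = 98.
From column 1, 445 − (98 + 59 + 77 + 95) gives (2,1) = 116.
From main diagonal, 445 − (98 + 65 + 92 + 119) gives (5,5) = 71.
The remaining cell in row 5 is (5,3) = 445 − 332 = 113.
Column 3 needs 445; the known cells sum to 371, so (2,3) = 74.
Using column 5: 89 + 125 + 53 + 71 + ? → (2,5) = 445 − 338 = 107.

98 122 56 80 89 / 116 65 74 83 107 / 59 68 92 101 125 / 77 86 110 119 53 / 95 104 113 62 71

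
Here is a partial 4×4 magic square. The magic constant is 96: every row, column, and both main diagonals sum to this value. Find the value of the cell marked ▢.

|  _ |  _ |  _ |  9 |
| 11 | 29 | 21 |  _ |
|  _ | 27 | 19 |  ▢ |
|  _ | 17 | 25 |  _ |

Row 2 must total 96; the given cells sum to 61, so (2,4) = 35.
Column 2 needs 96; the known cells sum to 73, so (1,2) = 23.
Using column 3: 21 + 19 + 25 + ? → (1,3) = 96 − 65 = 31.
From anti-diagonal, 96 − (9 + 21 + 27) gives (4,1) = 39.
Row 1 needs 96; the known cells sum to 63, so (1,1) = 33.
Row 4 must total 96; the given cells sum to 81, so (4,4) = 15.
Column 1 must total 96; the given cells sum to 83, so (3,1) = 13.
The remaining cell in column 4 is (3,4) = 96 − 59 = 37.

37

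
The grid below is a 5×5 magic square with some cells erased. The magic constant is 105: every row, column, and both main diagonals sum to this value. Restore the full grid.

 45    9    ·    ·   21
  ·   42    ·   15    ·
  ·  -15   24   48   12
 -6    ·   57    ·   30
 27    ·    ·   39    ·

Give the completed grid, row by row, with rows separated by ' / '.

The remaining cell in row 3 is (3,1) = 105 − 69 = 36.
Using column 1: 45 + 36 + (-6) + 27 + ? → (2,1) = 105 − 102 = 3.
Anti-diagonal must total 105; the given cells sum to 87, so (4,2) = 18.
Row 4 must total 105; the given cells sum to 99, so (4,4) = 6.
Using column 2: 9 + 42 + (-15) + 18 + ? → (5,2) = 105 − 54 = 51.
Column 4: 15 + 48 + 6 + 39 + ? = 105, so (1,4) = -3.
Main diagonal: 45 + 42 + 24 + 6 + ? = 105, so (5,5) = -12.
Row 1: 45 + 9 + (-3) + 21 + ? = 105, so (1,3) = 33.
Row 5: 27 + 51 + 39 + (-12) + ? = 105, so (5,3) = 0.
Column 3: 33 + 24 + 57 + 0 + ? = 105, so (2,3) = -9.
The remaining cell in column 5 is (2,5) = 105 − 51 = 54.

45 9 33 -3 21 / 3 42 -9 15 54 / 36 -15 24 48 12 / -6 18 57 6 30 / 27 51 0 39 -12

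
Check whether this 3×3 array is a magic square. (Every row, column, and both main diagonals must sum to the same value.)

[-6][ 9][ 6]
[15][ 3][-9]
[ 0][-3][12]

Row 1: -6 + 9 + 6 = 9.
Row 2: 15 + 3 + (-9) = 9.
Row 3: 0 + (-3) + 12 = 9.
Column 1: -6 + 15 + 0 = 9.
Column 2: 9 + 3 + (-3) = 9.
Column 3: 6 + (-9) + 12 = 9.
Main diagonal: -6 + 3 + 12 = 9.
Anti-diagonal: 6 + 3 + 0 = 9.
All lines sum to 9.

Yes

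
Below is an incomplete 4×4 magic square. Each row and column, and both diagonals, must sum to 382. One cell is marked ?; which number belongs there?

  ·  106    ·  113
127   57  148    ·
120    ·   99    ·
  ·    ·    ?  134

64

From row 2, 382 − (127 + 57 + 148) gives (2,4) = 50.
Column 4 needs 382; the known cells sum to 297, so (3,4) = 85.
Main diagonal needs 382; the known cells sum to 290, so (1,1) = 92.
From row 1, 382 − (92 + 106 + 113) gives (1,3) = 71.
Row 3: 120 + 99 + 85 + ? = 382, so (3,2) = 78.
The remaining cell in column 1 is (4,1) = 382 − 339 = 43.
The remaining cell in column 2 is (4,2) = 382 − 241 = 141.
Column 3: 71 + 148 + 99 + ? = 382, so (4,3) = 64.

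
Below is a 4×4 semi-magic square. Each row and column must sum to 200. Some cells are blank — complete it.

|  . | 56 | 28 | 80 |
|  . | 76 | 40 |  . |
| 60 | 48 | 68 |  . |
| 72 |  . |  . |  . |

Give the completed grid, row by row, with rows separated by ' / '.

36 56 28 80 / 32 76 40 52 / 60 48 68 24 / 72 20 64 44

From row 1, 200 − (56 + 28 + 80) gives (1,1) = 36.
Row 3 must total 200; the given cells sum to 176, so (3,4) = 24.
Column 1 needs 200; the known cells sum to 168, so (2,1) = 32.
Column 2 must total 200; the given cells sum to 180, so (4,2) = 20.
Column 3 needs 200; the known cells sum to 136, so (4,3) = 64.
Row 2 needs 200; the known cells sum to 148, so (2,4) = 52.
Row 4: 72 + 20 + 64 + ? = 200, so (4,4) = 44.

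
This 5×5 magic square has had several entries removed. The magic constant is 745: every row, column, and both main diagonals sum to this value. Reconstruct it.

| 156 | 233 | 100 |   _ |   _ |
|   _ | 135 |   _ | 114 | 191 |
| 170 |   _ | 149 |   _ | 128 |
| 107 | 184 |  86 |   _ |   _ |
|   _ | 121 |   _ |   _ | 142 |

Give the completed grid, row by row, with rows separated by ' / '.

156 233 100 177 79 / 93 135 212 114 191 / 170 72 149 226 128 / 107 184 86 163 205 / 219 121 198 65 142

Column 2 must total 745; the given cells sum to 673, so (3,2) = 72.
Using main diagonal: 156 + 135 + 149 + 142 + ? → (4,4) = 745 − 582 = 163.
The remaining cell in row 3 is (3,4) = 745 − 519 = 226.
The remaining cell in row 4 is (4,5) = 745 − 540 = 205.
From column 5, 745 − (191 + 128 + 205 + 142) gives (1,5) = 79.
Anti-diagonal must total 745; the given cells sum to 526, so (5,1) = 219.
Row 1 must total 745; the given cells sum to 568, so (1,4) = 177.
The remaining cell in column 1 is (2,1) = 745 − 652 = 93.
Using column 4: 177 + 114 + 226 + 163 + ? → (5,4) = 745 − 680 = 65.
The remaining cell in row 2 is (2,3) = 745 − 533 = 212.
The remaining cell in row 5 is (5,3) = 745 − 547 = 198.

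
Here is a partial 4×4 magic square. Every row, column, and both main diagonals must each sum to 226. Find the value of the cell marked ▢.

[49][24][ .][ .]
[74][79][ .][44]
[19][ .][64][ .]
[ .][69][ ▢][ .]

39

From row 2, 226 − (74 + 79 + 44) gives (2,3) = 29.
From column 1, 226 − (49 + 74 + 19) gives (4,1) = 84.
The remaining cell in column 2 is (3,2) = 226 − 172 = 54.
Main diagonal: 49 + 79 + 64 + ? = 226, so (4,4) = 34.
The remaining cell in anti-diagonal is (1,4) = 226 − 167 = 59.
Row 1 must total 226; the given cells sum to 132, so (1,3) = 94.
Row 3 must total 226; the given cells sum to 137, so (3,4) = 89.
The remaining cell in row 4 is (4,3) = 226 − 187 = 39.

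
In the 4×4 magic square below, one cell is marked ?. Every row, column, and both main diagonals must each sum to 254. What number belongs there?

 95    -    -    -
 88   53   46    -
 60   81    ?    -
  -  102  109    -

74

Using row 2: 88 + 53 + 46 + ? → (2,4) = 254 − 187 = 67.
The remaining cell in column 1 is (4,1) = 254 − 243 = 11.
Column 2: 53 + 81 + 102 + ? = 254, so (1,2) = 18.
Anti-diagonal: 46 + 81 + 11 + ? = 254, so (1,4) = 116.
Row 1 must total 254; the given cells sum to 229, so (1,3) = 25.
Row 4: 11 + 102 + 109 + ? = 254, so (4,4) = 32.
Column 3 must total 254; the given cells sum to 180, so (3,3) = 74.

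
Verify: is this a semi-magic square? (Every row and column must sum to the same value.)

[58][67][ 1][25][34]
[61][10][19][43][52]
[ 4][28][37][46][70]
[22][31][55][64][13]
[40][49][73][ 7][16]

Yes

Row 1: 58 + 67 + 1 + 25 + 34 = 185.
Row 2: 61 + 10 + 19 + 43 + 52 = 185.
Row 3: 4 + 28 + 37 + 46 + 70 = 185.
Row 4: 22 + 31 + 55 + 64 + 13 = 185.
Row 5: 40 + 49 + 73 + 7 + 16 = 185.
Column 1: 58 + 61 + 4 + 22 + 40 = 185.
Column 2: 67 + 10 + 28 + 31 + 49 = 185.
Column 3: 1 + 19 + 37 + 55 + 73 = 185.
Column 4: 25 + 43 + 46 + 64 + 7 = 185.
Column 5: 34 + 52 + 70 + 13 + 16 = 185.
All lines sum to 185.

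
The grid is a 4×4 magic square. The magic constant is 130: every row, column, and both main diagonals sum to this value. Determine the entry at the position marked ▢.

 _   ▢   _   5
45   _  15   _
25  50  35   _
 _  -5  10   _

Row 3 needs 130; the known cells sum to 110, so (3,4) = 20.
Using column 3: 15 + 35 + 10 + ? → (1,3) = 130 − 60 = 70.
Anti-diagonal: 5 + 15 + 50 + ? = 130, so (4,1) = 60.
The remaining cell in row 4 is (4,4) = 130 − 65 = 65.
Column 1 must total 130; the given cells sum to 130, so (1,1) = 0.
Column 4: 5 + 20 + 65 + ? = 130, so (2,4) = 40.
Main diagonal needs 130; the known cells sum to 100, so (2,2) = 30.
The remaining cell in row 1 is (1,2) = 130 − 75 = 55.

55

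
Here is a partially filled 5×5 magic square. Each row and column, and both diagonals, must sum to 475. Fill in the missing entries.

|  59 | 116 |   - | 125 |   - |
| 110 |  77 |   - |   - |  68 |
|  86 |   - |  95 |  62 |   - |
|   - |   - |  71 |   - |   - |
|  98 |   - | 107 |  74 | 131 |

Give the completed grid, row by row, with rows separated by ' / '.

Row 5: 98 + 107 + 74 + 131 + ? = 475, so (5,2) = 65.
Using column 1: 59 + 110 + 86 + 98 + ? → (4,1) = 475 − 353 = 122.
Main diagonal: 59 + 77 + 95 + 131 + ? = 475, so (4,4) = 113.
Using column 4: 125 + 62 + 113 + 74 + ? → (2,4) = 475 − 374 = 101.
Using row 2: 110 + 77 + 101 + 68 + ? → (2,3) = 475 − 356 = 119.
Column 3: 119 + 95 + 71 + 107 + ? = 475, so (1,3) = 83.
Using row 1: 59 + 116 + 83 + 125 + ? → (1,5) = 475 − 383 = 92.
Using anti-diagonal: 92 + 101 + 95 + 98 + ? → (4,2) = 475 − 386 = 89.
Row 4 needs 475; the known cells sum to 395, so (4,5) = 80.
Column 2 needs 475; the known cells sum to 347, so (3,2) = 128.
Column 5: 92 + 68 + 80 + 131 + ? = 475, so (3,5) = 104.

59 116 83 125 92 / 110 77 119 101 68 / 86 128 95 62 104 / 122 89 71 113 80 / 98 65 107 74 131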